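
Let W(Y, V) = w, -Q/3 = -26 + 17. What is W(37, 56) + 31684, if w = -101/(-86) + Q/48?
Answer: 21799787/688 ≈ 31686.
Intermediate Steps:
Q = 27 (Q = -3*(-26 + 17) = -3*(-9) = 27)
w = 1195/688 (w = -101/(-86) + 27/48 = -101*(-1/86) + 27*(1/48) = 101/86 + 9/16 = 1195/688 ≈ 1.7369)
W(Y, V) = 1195/688
W(37, 56) + 31684 = 1195/688 + 31684 = 21799787/688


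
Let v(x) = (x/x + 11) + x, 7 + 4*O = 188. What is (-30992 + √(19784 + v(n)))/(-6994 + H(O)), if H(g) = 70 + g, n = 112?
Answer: 123968/27515 - 24*√553/27515 ≈ 4.4850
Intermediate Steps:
O = 181/4 (O = -7/4 + (¼)*188 = -7/4 + 47 = 181/4 ≈ 45.250)
v(x) = 12 + x (v(x) = (1 + 11) + x = 12 + x)
(-30992 + √(19784 + v(n)))/(-6994 + H(O)) = (-30992 + √(19784 + (12 + 112)))/(-6994 + (70 + 181/4)) = (-30992 + √(19784 + 124))/(-6994 + 461/4) = (-30992 + √19908)/(-27515/4) = (-30992 + 6*√553)*(-4/27515) = 123968/27515 - 24*√553/27515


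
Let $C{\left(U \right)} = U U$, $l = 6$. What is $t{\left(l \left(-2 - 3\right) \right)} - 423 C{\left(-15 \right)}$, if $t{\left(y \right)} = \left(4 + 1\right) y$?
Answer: $-95325$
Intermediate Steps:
$C{\left(U \right)} = U^{2}$
$t{\left(y \right)} = 5 y$
$t{\left(l \left(-2 - 3\right) \right)} - 423 C{\left(-15 \right)} = 5 \cdot 6 \left(-2 - 3\right) - 423 \left(-15\right)^{2} = 5 \cdot 6 \left(-5\right) - 95175 = 5 \left(-30\right) - 95175 = -150 - 95175 = -95325$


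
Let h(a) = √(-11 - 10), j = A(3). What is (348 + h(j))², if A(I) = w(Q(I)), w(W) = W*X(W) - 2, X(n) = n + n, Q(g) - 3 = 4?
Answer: (348 + I*√21)² ≈ 1.2108e+5 + 3189.5*I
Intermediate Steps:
Q(g) = 7 (Q(g) = 3 + 4 = 7)
X(n) = 2*n
w(W) = -2 + 2*W² (w(W) = W*(2*W) - 2 = 2*W² - 2 = -2 + 2*W²)
A(I) = 96 (A(I) = -2 + 2*7² = -2 + 2*49 = -2 + 98 = 96)
j = 96
h(a) = I*√21 (h(a) = √(-21) = I*√21)
(348 + h(j))² = (348 + I*√21)²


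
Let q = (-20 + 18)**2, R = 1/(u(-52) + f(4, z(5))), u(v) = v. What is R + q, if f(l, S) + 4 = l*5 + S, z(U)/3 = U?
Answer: 83/21 ≈ 3.9524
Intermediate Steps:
z(U) = 3*U
f(l, S) = -4 + S + 5*l (f(l, S) = -4 + (l*5 + S) = -4 + (5*l + S) = -4 + (S + 5*l) = -4 + S + 5*l)
R = -1/21 (R = 1/(-52 + (-4 + 3*5 + 5*4)) = 1/(-52 + (-4 + 15 + 20)) = 1/(-52 + 31) = 1/(-21) = -1/21 ≈ -0.047619)
q = 4 (q = (-2)**2 = 4)
R + q = -1/21 + 4 = 83/21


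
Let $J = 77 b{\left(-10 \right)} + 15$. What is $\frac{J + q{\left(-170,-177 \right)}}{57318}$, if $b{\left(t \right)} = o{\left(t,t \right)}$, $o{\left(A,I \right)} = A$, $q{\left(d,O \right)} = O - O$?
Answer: $- \frac{755}{57318} \approx -0.013172$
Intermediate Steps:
$q{\left(d,O \right)} = 0$
$b{\left(t \right)} = t$
$J = -755$ ($J = 77 \left(-10\right) + 15 = -770 + 15 = -755$)
$\frac{J + q{\left(-170,-177 \right)}}{57318} = \frac{-755 + 0}{57318} = \left(-755\right) \frac{1}{57318} = - \frac{755}{57318}$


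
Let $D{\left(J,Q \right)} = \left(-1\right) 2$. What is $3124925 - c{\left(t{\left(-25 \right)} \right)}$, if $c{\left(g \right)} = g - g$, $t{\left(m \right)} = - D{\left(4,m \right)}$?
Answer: $3124925$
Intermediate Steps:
$D{\left(J,Q \right)} = -2$
$t{\left(m \right)} = 2$ ($t{\left(m \right)} = \left(-1\right) \left(-2\right) = 2$)
$c{\left(g \right)} = 0$
$3124925 - c{\left(t{\left(-25 \right)} \right)} = 3124925 - 0 = 3124925 + 0 = 3124925$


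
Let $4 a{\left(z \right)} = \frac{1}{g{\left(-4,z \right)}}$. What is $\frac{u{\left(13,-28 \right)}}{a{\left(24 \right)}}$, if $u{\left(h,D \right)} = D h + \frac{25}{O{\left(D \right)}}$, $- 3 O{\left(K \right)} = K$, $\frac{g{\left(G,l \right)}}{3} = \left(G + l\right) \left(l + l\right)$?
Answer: $- \frac{29136960}{7} \approx -4.1624 \cdot 10^{6}$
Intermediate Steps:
$g{\left(G,l \right)} = 6 l \left(G + l\right)$ ($g{\left(G,l \right)} = 3 \left(G + l\right) \left(l + l\right) = 3 \left(G + l\right) 2 l = 3 \cdot 2 l \left(G + l\right) = 6 l \left(G + l\right)$)
$O{\left(K \right)} = - \frac{K}{3}$
$a{\left(z \right)} = \frac{1}{24 z \left(-4 + z\right)}$ ($a{\left(z \right)} = \frac{1}{4 \cdot 6 z \left(-4 + z\right)} = \frac{\frac{1}{6} \frac{1}{z} \frac{1}{-4 + z}}{4} = \frac{1}{24 z \left(-4 + z\right)}$)
$u{\left(h,D \right)} = - \frac{75}{D} + D h$ ($u{\left(h,D \right)} = D h + \frac{25}{\left(- \frac{1}{3}\right) D} = D h + 25 \left(- \frac{3}{D}\right) = D h - \frac{75}{D} = - \frac{75}{D} + D h$)
$\frac{u{\left(13,-28 \right)}}{a{\left(24 \right)}} = \frac{- \frac{75}{-28} - 364}{\frac{1}{24} \cdot \frac{1}{24} \frac{1}{-4 + 24}} = \frac{\left(-75\right) \left(- \frac{1}{28}\right) - 364}{\frac{1}{24} \cdot \frac{1}{24} \cdot \frac{1}{20}} = \frac{\frac{75}{28} - 364}{\frac{1}{24} \cdot \frac{1}{24} \cdot \frac{1}{20}} = - \frac{10117 \frac{1}{\frac{1}{11520}}}{28} = \left(- \frac{10117}{28}\right) 11520 = - \frac{29136960}{7}$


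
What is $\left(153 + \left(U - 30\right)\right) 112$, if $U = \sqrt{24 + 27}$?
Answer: $13776 + 112 \sqrt{51} \approx 14576.0$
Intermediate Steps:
$U = \sqrt{51} \approx 7.1414$
$\left(153 + \left(U - 30\right)\right) 112 = \left(153 - \left(30 - \sqrt{51}\right)\right) 112 = \left(123 + \sqrt{51}\right) 112 = 13776 + 112 \sqrt{51}$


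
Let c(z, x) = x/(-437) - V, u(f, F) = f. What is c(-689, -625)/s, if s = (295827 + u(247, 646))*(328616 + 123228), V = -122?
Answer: 53939/58461536819272 ≈ 9.2264e-10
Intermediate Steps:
c(z, x) = 122 - x/437 (c(z, x) = x/(-437) - 1*(-122) = x*(-1/437) + 122 = -x/437 + 122 = 122 - x/437)
s = 133779260456 (s = (295827 + 247)*(328616 + 123228) = 296074*451844 = 133779260456)
c(-689, -625)/s = (122 - 1/437*(-625))/133779260456 = (122 + 625/437)*(1/133779260456) = (53939/437)*(1/133779260456) = 53939/58461536819272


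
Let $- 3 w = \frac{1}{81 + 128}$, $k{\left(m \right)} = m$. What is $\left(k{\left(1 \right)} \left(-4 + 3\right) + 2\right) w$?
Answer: $- \frac{1}{627} \approx -0.0015949$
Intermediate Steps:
$w = - \frac{1}{627}$ ($w = - \frac{1}{3 \left(81 + 128\right)} = - \frac{1}{3 \cdot 209} = \left(- \frac{1}{3}\right) \frac{1}{209} = - \frac{1}{627} \approx -0.0015949$)
$\left(k{\left(1 \right)} \left(-4 + 3\right) + 2\right) w = \left(1 \left(-4 + 3\right) + 2\right) \left(- \frac{1}{627}\right) = \left(1 \left(-1\right) + 2\right) \left(- \frac{1}{627}\right) = \left(-1 + 2\right) \left(- \frac{1}{627}\right) = 1 \left(- \frac{1}{627}\right) = - \frac{1}{627}$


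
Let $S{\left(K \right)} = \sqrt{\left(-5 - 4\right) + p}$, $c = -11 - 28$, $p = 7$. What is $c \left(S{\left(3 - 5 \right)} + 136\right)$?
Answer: $-5304 - 39 i \sqrt{2} \approx -5304.0 - 55.154 i$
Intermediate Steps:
$c = -39$ ($c = -11 - 28 = -39$)
$S{\left(K \right)} = i \sqrt{2}$ ($S{\left(K \right)} = \sqrt{\left(-5 - 4\right) + 7} = \sqrt{-9 + 7} = \sqrt{-2} = i \sqrt{2}$)
$c \left(S{\left(3 - 5 \right)} + 136\right) = - 39 \left(i \sqrt{2} + 136\right) = - 39 \left(136 + i \sqrt{2}\right) = -5304 - 39 i \sqrt{2}$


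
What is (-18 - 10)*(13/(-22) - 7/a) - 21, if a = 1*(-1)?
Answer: -2205/11 ≈ -200.45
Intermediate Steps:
a = -1
(-18 - 10)*(13/(-22) - 7/a) - 21 = (-18 - 10)*(13/(-22) - 7/(-1)) - 21 = -28*(13*(-1/22) - 7*(-1)) - 21 = -28*(-13/22 + 7) - 21 = -28*141/22 - 21 = -1974/11 - 21 = -2205/11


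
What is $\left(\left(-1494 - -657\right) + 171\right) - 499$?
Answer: $-1165$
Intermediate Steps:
$\left(\left(-1494 - -657\right) + 171\right) - 499 = \left(\left(-1494 + 657\right) + 171\right) - 499 = \left(-837 + 171\right) - 499 = -666 - 499 = -1165$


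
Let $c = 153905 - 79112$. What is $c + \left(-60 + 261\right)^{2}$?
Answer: $115194$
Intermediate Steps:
$c = 74793$ ($c = 153905 - 79112 = 74793$)
$c + \left(-60 + 261\right)^{2} = 74793 + \left(-60 + 261\right)^{2} = 74793 + 201^{2} = 74793 + 40401 = 115194$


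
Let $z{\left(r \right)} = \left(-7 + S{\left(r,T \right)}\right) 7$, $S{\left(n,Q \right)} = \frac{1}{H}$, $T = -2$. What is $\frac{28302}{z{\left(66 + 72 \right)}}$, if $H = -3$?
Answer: $- \frac{42453}{77} \approx -551.34$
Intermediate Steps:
$S{\left(n,Q \right)} = - \frac{1}{3}$ ($S{\left(n,Q \right)} = \frac{1}{-3} = - \frac{1}{3}$)
$z{\left(r \right)} = - \frac{154}{3}$ ($z{\left(r \right)} = \left(-7 - \frac{1}{3}\right) 7 = \left(- \frac{22}{3}\right) 7 = - \frac{154}{3}$)
$\frac{28302}{z{\left(66 + 72 \right)}} = \frac{28302}{- \frac{154}{3}} = 28302 \left(- \frac{3}{154}\right) = - \frac{42453}{77}$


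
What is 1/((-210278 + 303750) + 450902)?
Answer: 1/544374 ≈ 1.8370e-6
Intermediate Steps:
1/((-210278 + 303750) + 450902) = 1/(93472 + 450902) = 1/544374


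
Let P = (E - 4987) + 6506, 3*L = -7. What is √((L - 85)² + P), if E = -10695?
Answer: 2*I*√3485/3 ≈ 39.356*I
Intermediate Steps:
L = -7/3 (L = (⅓)*(-7) = -7/3 ≈ -2.3333)
P = -9176 (P = (-10695 - 4987) + 6506 = -15682 + 6506 = -9176)
√((L - 85)² + P) = √((-7/3 - 85)² - 9176) = √((-262/3)² - 9176) = √(68644/9 - 9176) = √(-13940/9) = 2*I*√3485/3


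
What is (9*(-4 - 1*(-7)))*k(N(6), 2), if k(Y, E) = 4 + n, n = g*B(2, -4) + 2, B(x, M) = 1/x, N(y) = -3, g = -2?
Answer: 135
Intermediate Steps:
n = 1 (n = -2/2 + 2 = -2*½ + 2 = -1 + 2 = 1)
k(Y, E) = 5 (k(Y, E) = 4 + 1 = 5)
(9*(-4 - 1*(-7)))*k(N(6), 2) = (9*(-4 - 1*(-7)))*5 = (9*(-4 + 7))*5 = (9*3)*5 = 27*5 = 135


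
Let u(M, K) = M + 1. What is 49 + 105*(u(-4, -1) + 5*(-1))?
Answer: -791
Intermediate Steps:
u(M, K) = 1 + M
49 + 105*(u(-4, -1) + 5*(-1)) = 49 + 105*((1 - 4) + 5*(-1)) = 49 + 105*(-3 - 5) = 49 + 105*(-8) = 49 - 840 = -791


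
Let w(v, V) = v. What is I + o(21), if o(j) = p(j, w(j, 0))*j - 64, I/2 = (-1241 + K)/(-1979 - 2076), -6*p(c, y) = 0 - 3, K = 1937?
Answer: -436669/8110 ≈ -53.843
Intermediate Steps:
p(c, y) = ½ (p(c, y) = -(0 - 3)/6 = -⅙*(-3) = ½)
I = -1392/4055 (I = 2*((-1241 + 1937)/(-1979 - 2076)) = 2*(696/(-4055)) = 2*(696*(-1/4055)) = 2*(-696/4055) = -1392/4055 ≈ -0.34328)
o(j) = -64 + j/2 (o(j) = j/2 - 64 = -64 + j/2)
I + o(21) = -1392/4055 + (-64 + (½)*21) = -1392/4055 + (-64 + 21/2) = -1392/4055 - 107/2 = -436669/8110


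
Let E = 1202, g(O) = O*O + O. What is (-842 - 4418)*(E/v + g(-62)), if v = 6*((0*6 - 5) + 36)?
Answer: -1853240020/93 ≈ -1.9927e+7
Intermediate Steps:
g(O) = O + O² (g(O) = O² + O = O + O²)
v = 186 (v = 6*((0 - 5) + 36) = 6*(-5 + 36) = 6*31 = 186)
(-842 - 4418)*(E/v + g(-62)) = (-842 - 4418)*(1202/186 - 62*(1 - 62)) = -5260*(1202*(1/186) - 62*(-61)) = -5260*(601/93 + 3782) = -5260*352327/93 = -1853240020/93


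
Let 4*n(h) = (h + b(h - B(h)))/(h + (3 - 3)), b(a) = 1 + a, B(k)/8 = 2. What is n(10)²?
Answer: 1/64 ≈ 0.015625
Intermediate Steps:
B(k) = 16 (B(k) = 8*2 = 16)
n(h) = (-15 + 2*h)/(4*h) (n(h) = ((h + (1 + (h - 1*16)))/(h + (3 - 3)))/4 = ((h + (1 + (h - 16)))/(h + 0))/4 = ((h + (1 + (-16 + h)))/h)/4 = ((h + (-15 + h))/h)/4 = ((-15 + 2*h)/h)/4 = (-15 + 2*h)/(4*h))
n(10)² = ((¼)*(-15 + 2*10)/10)² = ((¼)*(⅒)*(-15 + 20))² = ((¼)*(⅒)*5)² = (⅛)² = 1/64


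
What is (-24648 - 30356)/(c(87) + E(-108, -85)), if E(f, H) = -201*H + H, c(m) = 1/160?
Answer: -8800640/2720001 ≈ -3.2355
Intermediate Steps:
c(m) = 1/160
E(f, H) = -200*H
(-24648 - 30356)/(c(87) + E(-108, -85)) = (-24648 - 30356)/(1/160 - 200*(-85)) = -55004/(1/160 + 17000) = -55004/2720001/160 = -55004*160/2720001 = -8800640/2720001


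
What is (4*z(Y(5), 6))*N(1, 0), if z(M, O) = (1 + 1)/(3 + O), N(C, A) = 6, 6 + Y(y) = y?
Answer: 16/3 ≈ 5.3333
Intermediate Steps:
Y(y) = -6 + y
z(M, O) = 2/(3 + O)
(4*z(Y(5), 6))*N(1, 0) = (4*(2/(3 + 6)))*6 = (4*(2/9))*6 = (8/9)*6 = 16/3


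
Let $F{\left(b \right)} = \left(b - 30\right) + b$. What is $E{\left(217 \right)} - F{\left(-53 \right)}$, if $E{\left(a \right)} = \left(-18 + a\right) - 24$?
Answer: $311$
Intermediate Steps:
$F{\left(b \right)} = -30 + 2 b$ ($F{\left(b \right)} = \left(-30 + b\right) + b = -30 + 2 b$)
$E{\left(a \right)} = -42 + a$
$E{\left(217 \right)} - F{\left(-53 \right)} = \left(-42 + 217\right) - \left(-30 + 2 \left(-53\right)\right) = 175 - \left(-30 - 106\right) = 175 - -136 = 175 + 136 = 311$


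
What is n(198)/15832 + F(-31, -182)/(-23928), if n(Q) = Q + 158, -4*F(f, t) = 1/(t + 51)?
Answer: 557951125/24813240288 ≈ 0.022486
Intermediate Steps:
F(f, t) = -1/(4*(51 + t)) (F(f, t) = -1/(4*(t + 51)) = -1/(4*(51 + t)))
n(Q) = 158 + Q
n(198)/15832 + F(-31, -182)/(-23928) = (158 + 198)/15832 - 1/(204 + 4*(-182))/(-23928) = 356*(1/15832) - 1/(204 - 728)*(-1/23928) = 89/3958 - 1/(-524)*(-1/23928) = 89/3958 - 1*(-1/524)*(-1/23928) = 89/3958 + (1/524)*(-1/23928) = 89/3958 - 1/12538272 = 557951125/24813240288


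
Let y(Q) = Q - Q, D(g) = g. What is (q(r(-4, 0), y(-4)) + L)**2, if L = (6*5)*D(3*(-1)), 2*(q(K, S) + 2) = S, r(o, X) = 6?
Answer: 8464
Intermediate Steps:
y(Q) = 0
q(K, S) = -2 + S/2
L = -90 (L = (6*5)*(3*(-1)) = 30*(-3) = -90)
(q(r(-4, 0), y(-4)) + L)**2 = ((-2 + (1/2)*0) - 90)**2 = ((-2 + 0) - 90)**2 = (-2 - 90)**2 = (-92)**2 = 8464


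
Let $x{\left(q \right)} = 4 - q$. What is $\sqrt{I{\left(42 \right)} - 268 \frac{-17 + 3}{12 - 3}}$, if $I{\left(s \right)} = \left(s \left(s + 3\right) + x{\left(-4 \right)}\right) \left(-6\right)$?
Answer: $\frac{2 i \sqrt{24685}}{3} \approx 104.74 i$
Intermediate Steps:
$I{\left(s \right)} = -48 - 6 s \left(3 + s\right)$ ($I{\left(s \right)} = \left(s \left(s + 3\right) + \left(4 - -4\right)\right) \left(-6\right) = \left(s \left(3 + s\right) + \left(4 + 4\right)\right) \left(-6\right) = \left(s \left(3 + s\right) + 8\right) \left(-6\right) = \left(8 + s \left(3 + s\right)\right) \left(-6\right) = -48 - 6 s \left(3 + s\right)$)
$\sqrt{I{\left(42 \right)} - 268 \frac{-17 + 3}{12 - 3}} = \sqrt{\left(-48 - 756 - 6 \cdot 42^{2}\right) - 268 \frac{-17 + 3}{12 - 3}} = \sqrt{\left(-48 - 756 - 10584\right) - 268 \left(- \frac{14}{9}\right)} = \sqrt{\left(-48 - 756 - 10584\right) - 268 \left(\left(-14\right) \frac{1}{9}\right)} = \sqrt{-11388 - - \frac{3752}{9}} = \sqrt{-11388 + \frac{3752}{9}} = \sqrt{- \frac{98740}{9}} = \frac{2 i \sqrt{24685}}{3}$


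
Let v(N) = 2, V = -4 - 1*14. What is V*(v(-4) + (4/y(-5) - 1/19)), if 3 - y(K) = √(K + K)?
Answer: -882/19 - 72*I*√10/19 ≈ -46.421 - 11.983*I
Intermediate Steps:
V = -18 (V = -4 - 14 = -18)
y(K) = 3 - √2*√K (y(K) = 3 - √(K + K) = 3 - √(2*K) = 3 - √2*√K)
V*(v(-4) + (4/y(-5) - 1/19)) = -18*(2 + (4/(3 - √2*√(-5)) - 1/19)) = -18*(2 + (4/(3 - √2*I*√5) - 1*1/19)) = -18*(2 + (4/(3 - I*√10) - 1/19)) = -18*(2 + (-1/19 + 4/(3 - I*√10))) = -18*(37/19 + 4/(3 - I*√10)) = -666/19 - 72/(3 - I*√10)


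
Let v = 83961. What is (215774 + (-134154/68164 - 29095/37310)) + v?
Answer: 19056967894752/63579971 ≈ 2.9973e+5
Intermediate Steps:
(215774 + (-134154/68164 - 29095/37310)) + v = (215774 + (-134154/68164 - 29095/37310)) + 83961 = (215774 + (-134154*1/68164 - 29095*1/37310)) + 83961 = (215774 + (-67077/34082 - 5819/7462)) + 83961 = (215774 - 174712933/63579971) + 83961 = 13718729949621/63579971 + 83961 = 19056967894752/63579971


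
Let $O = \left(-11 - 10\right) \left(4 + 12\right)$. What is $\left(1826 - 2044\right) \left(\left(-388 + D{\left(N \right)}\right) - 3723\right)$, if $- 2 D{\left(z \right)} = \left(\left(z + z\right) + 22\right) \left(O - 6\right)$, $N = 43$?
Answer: $-3129826$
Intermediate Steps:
$O = -336$ ($O = \left(-21\right) 16 = -336$)
$D{\left(z \right)} = 3762 + 342 z$ ($D{\left(z \right)} = - \frac{\left(\left(z + z\right) + 22\right) \left(-336 - 6\right)}{2} = - \frac{\left(2 z + 22\right) \left(-342\right)}{2} = - \frac{\left(22 + 2 z\right) \left(-342\right)}{2} = - \frac{-7524 - 684 z}{2} = 3762 + 342 z$)
$\left(1826 - 2044\right) \left(\left(-388 + D{\left(N \right)}\right) - 3723\right) = \left(1826 - 2044\right) \left(\left(-388 + \left(3762 + 342 \cdot 43\right)\right) - 3723\right) = - 218 \left(\left(-388 + \left(3762 + 14706\right)\right) - 3723\right) = - 218 \left(\left(-388 + 18468\right) - 3723\right) = - 218 \left(18080 - 3723\right) = \left(-218\right) 14357 = -3129826$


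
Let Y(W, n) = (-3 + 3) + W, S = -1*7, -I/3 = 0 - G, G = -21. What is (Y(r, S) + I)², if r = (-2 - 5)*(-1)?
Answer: 3136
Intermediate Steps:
r = 7 (r = -7*(-1) = 7)
I = -63 (I = -3*(0 - 1*(-21)) = -3*(0 + 21) = -3*21 = -63)
S = -7
Y(W, n) = W (Y(W, n) = 0 + W = W)
(Y(r, S) + I)² = (7 - 63)² = (-56)² = 3136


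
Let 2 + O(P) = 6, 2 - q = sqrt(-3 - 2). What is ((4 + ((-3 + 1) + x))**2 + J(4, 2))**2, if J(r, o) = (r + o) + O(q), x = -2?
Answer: 100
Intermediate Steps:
q = 2 - I*sqrt(5) (q = 2 - sqrt(-3 - 2) = 2 - sqrt(-5) = 2 - I*sqrt(5) ≈ 2.0 - 2.2361*I)
O(P) = 4 (O(P) = -2 + 6 = 4)
J(r, o) = 4 + o + r (J(r, o) = (r + o) + 4 = (o + r) + 4 = 4 + o + r)
((4 + ((-3 + 1) + x))**2 + J(4, 2))**2 = ((4 + ((-3 + 1) - 2))**2 + (4 + 2 + 4))**2 = ((4 + (-2 - 2))**2 + 10)**2 = ((4 - 4)**2 + 10)**2 = (0**2 + 10)**2 = (0 + 10)**2 = 10**2 = 100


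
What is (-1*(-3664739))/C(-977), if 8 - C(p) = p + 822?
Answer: 3664739/163 ≈ 22483.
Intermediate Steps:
C(p) = -814 - p (C(p) = 8 - (p + 822) = 8 - (822 + p) = 8 + (-822 - p) = -814 - p)
(-1*(-3664739))/C(-977) = (-1*(-3664739))/(-814 - 1*(-977)) = 3664739/(-814 + 977) = 3664739/163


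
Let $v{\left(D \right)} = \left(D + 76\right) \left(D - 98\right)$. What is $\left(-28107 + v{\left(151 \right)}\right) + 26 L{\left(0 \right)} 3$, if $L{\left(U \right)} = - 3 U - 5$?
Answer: $-16466$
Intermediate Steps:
$L{\left(U \right)} = -5 - 3 U$
$v{\left(D \right)} = \left(-98 + D\right) \left(76 + D\right)$ ($v{\left(D \right)} = \left(76 + D\right) \left(-98 + D\right) = \left(-98 + D\right) \left(76 + D\right)$)
$\left(-28107 + v{\left(151 \right)}\right) + 26 L{\left(0 \right)} 3 = \left(-28107 - \left(10770 - 22801\right)\right) + 26 \left(-5 - 0\right) 3 = \left(-28107 - -12031\right) + 26 \left(-5 + 0\right) 3 = \left(-28107 + 12031\right) + 26 \left(-5\right) 3 = -16076 - 390 = -16466$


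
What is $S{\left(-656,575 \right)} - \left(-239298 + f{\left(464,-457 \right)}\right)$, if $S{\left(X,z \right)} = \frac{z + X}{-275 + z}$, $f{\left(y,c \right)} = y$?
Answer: $\frac{23883373}{100} \approx 2.3883 \cdot 10^{5}$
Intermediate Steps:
$S{\left(X,z \right)} = \frac{X + z}{-275 + z}$
$S{\left(-656,575 \right)} - \left(-239298 + f{\left(464,-457 \right)}\right) = \frac{-656 + 575}{-275 + 575} - \left(-239298 + 464\right) = \frac{1}{300} \left(-81\right) - -238834 = \frac{1}{300} \left(-81\right) + 238834 = - \frac{27}{100} + 238834 = \frac{23883373}{100}$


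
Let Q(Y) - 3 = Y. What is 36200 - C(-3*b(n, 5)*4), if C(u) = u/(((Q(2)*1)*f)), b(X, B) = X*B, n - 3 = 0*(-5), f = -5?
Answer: 180964/5 ≈ 36193.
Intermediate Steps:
Q(Y) = 3 + Y
n = 3 (n = 3 + 0*(-5) = 3 + 0 = 3)
b(X, B) = B*X
C(u) = -u/25 (C(u) = u/((((3 + 2)*1)*(-5))) = u/(((5*1)*(-5))) = u/((5*(-5))) = u/(-25) = u*(-1/25) = -u/25)
36200 - C(-3*b(n, 5)*4) = 36200 - (-1)*-15*3*4/25 = 36200 - (-1)*-3*15*4/25 = 36200 - (-1)*(-45*4)/25 = 36200 - (-1)*(-180)/25 = 36200 - 1*36/5 = 36200 - 36/5 = 180964/5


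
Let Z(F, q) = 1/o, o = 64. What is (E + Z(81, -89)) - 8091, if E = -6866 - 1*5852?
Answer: -1331775/64 ≈ -20809.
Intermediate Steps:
E = -12718 (E = -6866 - 5852 = -12718)
Z(F, q) = 1/64
(E + Z(81, -89)) - 8091 = (-12718 + 1/64) - 8091 = -813951/64 - 8091 = -1331775/64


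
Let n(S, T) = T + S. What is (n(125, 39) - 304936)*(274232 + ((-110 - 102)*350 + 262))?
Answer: -61044002968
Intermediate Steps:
n(S, T) = S + T
(n(125, 39) - 304936)*(274232 + ((-110 - 102)*350 + 262)) = ((125 + 39) - 304936)*(274232 + ((-110 - 102)*350 + 262)) = (164 - 304936)*(274232 + (-212*350 + 262)) = -304772*(274232 + (-74200 + 262)) = -304772*(274232 - 73938) = -304772*200294 = -61044002968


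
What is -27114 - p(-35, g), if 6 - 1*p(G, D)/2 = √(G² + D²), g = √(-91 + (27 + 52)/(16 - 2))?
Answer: -27126 + √223370/7 ≈ -27058.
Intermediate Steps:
g = I*√16730/14 (g = √(-91 + 79/14) = √(-1195/14) = I*√16730/14 ≈ 9.2389*I)
p(G, D) = 12 - 2*√(D² + G²) (p(G, D) = 12 - 2*√(G² + D²) = 12 - 2*√(D² + G²))
-27114 - p(-35, g) = -27114 - (12 - 2*√((I*√16730/14)² + (-35)²)) = -27114 - (12 - 2*√(-1195/14 + 1225)) = -27114 - (12 - √223370/7) = -27114 + (-12 + √223370/7) = -27126 + √223370/7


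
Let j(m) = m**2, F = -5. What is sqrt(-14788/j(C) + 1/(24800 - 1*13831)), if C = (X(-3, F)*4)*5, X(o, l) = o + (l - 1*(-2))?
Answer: I*sqrt(444779710417)/658140 ≈ 1.0133*I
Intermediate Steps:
X(o, l) = 2 + l + o (X(o, l) = o + (l + 2) = o + (2 + l) = 2 + l + o)
C = -120 (C = ((2 - 5 - 3)*4)*5 = -6*4*5 = -24*5 = -120)
sqrt(-14788/j(C) + 1/(24800 - 1*13831)) = sqrt(-14788/((-120)**2) + 1/(24800 - 1*13831)) = sqrt(-14788/14400 + 1/(24800 - 13831)) = sqrt(-14788*1/14400 + 1/10969) = sqrt(-3697/3600 + 1/10969) = sqrt(-40548793/39488400) = I*sqrt(444779710417)/658140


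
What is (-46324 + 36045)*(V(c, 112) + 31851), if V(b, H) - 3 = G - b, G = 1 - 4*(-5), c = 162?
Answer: -325977927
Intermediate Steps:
G = 21 (G = 1 + 20 = 21)
V(b, H) = 24 - b (V(b, H) = 3 + (21 - b) = 24 - b)
(-46324 + 36045)*(V(c, 112) + 31851) = (-46324 + 36045)*((24 - 1*162) + 31851) = -10279*((24 - 162) + 31851) = -10279*(-138 + 31851) = -10279*31713 = -325977927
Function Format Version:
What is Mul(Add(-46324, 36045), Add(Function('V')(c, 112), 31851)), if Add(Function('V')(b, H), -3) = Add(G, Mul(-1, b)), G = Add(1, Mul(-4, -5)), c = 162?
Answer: -325977927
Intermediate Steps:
G = 21 (G = Add(1, 20) = 21)
Function('V')(b, H) = Add(24, Mul(-1, b)) (Function('V')(b, H) = Add(3, Add(21, Mul(-1, b))) = Add(24, Mul(-1, b)))
Mul(Add(-46324, 36045), Add(Function('V')(c, 112), 31851)) = Mul(Add(-46324, 36045), Add(Add(24, Mul(-1, 162)), 31851)) = Mul(-10279, Add(Add(24, -162), 31851)) = Mul(-10279, Add(-138, 31851)) = Mul(-10279, 31713) = -325977927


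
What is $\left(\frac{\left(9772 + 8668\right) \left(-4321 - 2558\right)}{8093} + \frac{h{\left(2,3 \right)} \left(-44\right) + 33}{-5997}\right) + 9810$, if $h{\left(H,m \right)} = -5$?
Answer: $- \frac{284598258239}{48533721} \approx -5863.9$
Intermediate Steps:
$\left(\frac{\left(9772 + 8668\right) \left(-4321 - 2558\right)}{8093} + \frac{h{\left(2,3 \right)} \left(-44\right) + 33}{-5997}\right) + 9810 = \left(\frac{\left(9772 + 8668\right) \left(-4321 - 2558\right)}{8093} + \frac{\left(-5\right) \left(-44\right) + 33}{-5997}\right) + 9810 = \left(18440 \left(-6879\right) \frac{1}{8093} + \left(220 + 33\right) \left(- \frac{1}{5997}\right)\right) + 9810 = \left(\left(-126848760\right) \frac{1}{8093} + 253 \left(- \frac{1}{5997}\right)\right) + 9810 = \left(- \frac{126848760}{8093} - \frac{253}{5997}\right) + 9810 = - \frac{760714061249}{48533721} + 9810 = - \frac{284598258239}{48533721}$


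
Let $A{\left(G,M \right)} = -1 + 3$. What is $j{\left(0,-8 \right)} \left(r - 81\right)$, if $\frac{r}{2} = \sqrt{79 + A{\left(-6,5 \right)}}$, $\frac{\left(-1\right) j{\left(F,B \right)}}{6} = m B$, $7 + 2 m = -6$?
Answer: $19656$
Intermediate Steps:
$m = - \frac{13}{2}$ ($m = - \frac{7}{2} + \frac{1}{2} \left(-6\right) = - \frac{7}{2} - 3 = - \frac{13}{2} \approx -6.5$)
$A{\left(G,M \right)} = 2$
$j{\left(F,B \right)} = 39 B$ ($j{\left(F,B \right)} = - 6 \left(- \frac{13 B}{2}\right) = 39 B$)
$r = 18$ ($r = 2 \sqrt{79 + 2} = 2 \sqrt{81} = 2 \cdot 9 = 18$)
$j{\left(0,-8 \right)} \left(r - 81\right) = 39 \left(-8\right) \left(18 - 81\right) = \left(-312\right) \left(-63\right) = 19656$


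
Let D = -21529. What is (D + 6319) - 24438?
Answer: -39648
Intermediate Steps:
(D + 6319) - 24438 = (-21529 + 6319) - 24438 = -15210 - 24438 = -39648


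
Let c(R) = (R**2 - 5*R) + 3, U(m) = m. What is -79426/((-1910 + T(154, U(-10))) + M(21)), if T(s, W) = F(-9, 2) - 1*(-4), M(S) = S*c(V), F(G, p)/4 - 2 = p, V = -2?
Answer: 79426/1533 ≈ 51.811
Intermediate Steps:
F(G, p) = 8 + 4*p
c(R) = 3 + R**2 - 5*R
M(S) = 17*S (M(S) = S*(3 + (-2)**2 - 5*(-2)) = S*(3 + 4 + 10) = S*17 = 17*S)
T(s, W) = 20 (T(s, W) = (8 + 4*2) - 1*(-4) = (8 + 8) + 4 = 16 + 4 = 20)
-79426/((-1910 + T(154, U(-10))) + M(21)) = -79426/((-1910 + 20) + 17*21) = -79426/(-1890 + 357) = -79426/(-1533) = -79426*(-1/1533) = 79426/1533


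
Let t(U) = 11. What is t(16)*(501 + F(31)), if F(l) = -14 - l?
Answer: 5016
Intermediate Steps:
t(16)*(501 + F(31)) = 11*(501 + (-14 - 1*31)) = 11*(501 + (-14 - 31)) = 11*(501 - 45) = 11*456 = 5016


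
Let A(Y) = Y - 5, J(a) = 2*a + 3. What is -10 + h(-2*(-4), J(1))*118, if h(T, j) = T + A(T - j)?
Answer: 698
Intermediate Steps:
J(a) = 3 + 2*a
A(Y) = -5 + Y
h(T, j) = -5 - j + 2*T (h(T, j) = T + (-5 + (T - j)) = T + (-5 + T - j) = -5 - j + 2*T)
-10 + h(-2*(-4), J(1))*118 = -10 + (-5 - (3 + 2*1) + 2*(-2*(-4)))*118 = -10 + (-5 - (3 + 2) + 2*8)*118 = -10 + (-5 - 1*5 + 16)*118 = -10 + (-5 - 5 + 16)*118 = -10 + 6*118 = -10 + 708 = 698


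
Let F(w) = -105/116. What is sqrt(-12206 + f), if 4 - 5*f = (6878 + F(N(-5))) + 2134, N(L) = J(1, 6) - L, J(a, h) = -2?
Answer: 11*I*sqrt(9735735)/290 ≈ 118.35*I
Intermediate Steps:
N(L) = -2 - L
F(w) = -105/116 (F(w) = -105*1/116 = -105/116)
f = -1044823/580 (f = 4/5 - ((6878 - 105/116) + 2134)/5 = 4/5 - (797743/116 + 2134)/5 = 4/5 - 1/5*1045287/116 = 4/5 - 1045287/580 = -1044823/580 ≈ -1801.4)
sqrt(-12206 + f) = sqrt(-12206 - 1044823/580) = sqrt(-8124303/580) = 11*I*sqrt(9735735)/290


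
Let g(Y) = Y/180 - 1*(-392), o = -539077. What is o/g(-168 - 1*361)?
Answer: -97033860/70031 ≈ -1385.6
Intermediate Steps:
g(Y) = 392 + Y/180 (g(Y) = Y*(1/180) + 392 = Y/180 + 392 = 392 + Y/180)
o/g(-168 - 1*361) = -539077/(392 + (-168 - 1*361)/180) = -539077/(392 + (-168 - 361)/180) = -539077/(392 + (1/180)*(-529)) = -539077/(392 - 529/180) = -539077/70031/180 = -539077*180/70031 = -97033860/70031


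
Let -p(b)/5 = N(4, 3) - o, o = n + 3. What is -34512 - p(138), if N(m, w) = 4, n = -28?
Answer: -34367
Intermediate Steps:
o = -25 (o = -28 + 3 = -25)
p(b) = -145 (p(b) = -5*(4 - 1*(-25)) = -5*(4 + 25) = -5*29 = -145)
-34512 - p(138) = -34512 - 1*(-145) = -34512 + 145 = -34367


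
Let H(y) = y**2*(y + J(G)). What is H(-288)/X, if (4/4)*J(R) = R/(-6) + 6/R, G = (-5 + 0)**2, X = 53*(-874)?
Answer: 302669568/579025 ≈ 522.72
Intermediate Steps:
X = -46322
G = 25 (G = (-5)**2 = 25)
J(R) = 6/R - R/6 (J(R) = R/(-6) + 6/R = R*(-1/6) + 6/R = -R/6 + 6/R = 6/R - R/6)
H(y) = y**2*(-589/150 + y) (H(y) = y**2*(y + (6/25 - 1/6*25)) = y**2*(y + (6*(1/25) - 25/6)) = y**2*(y + (6/25 - 25/6)) = y**2*(y - 589/150) = y**2*(-589/150 + y))
H(-288)/X = ((-288)**2*(-589/150 - 288))/(-46322) = (82944*(-43789/150))*(-1/46322) = -605339136/25*(-1/46322) = 302669568/579025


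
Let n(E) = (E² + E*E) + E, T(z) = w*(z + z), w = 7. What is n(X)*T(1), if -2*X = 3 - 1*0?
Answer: 42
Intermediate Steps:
X = -3/2 (X = -(3 - 1*0)/2 = -(3 + 0)/2 = -½*3 = -3/2 ≈ -1.5000)
T(z) = 14*z (T(z) = 7*(z + z) = 7*(2*z) = 14*z)
n(E) = E + 2*E² (n(E) = (E² + E²) + E = 2*E² + E = E + 2*E²)
n(X)*T(1) = (-3*(1 + 2*(-3/2))/2)*(14*1) = -3*(1 - 3)/2*14 = -3/2*(-2)*14 = 3*14 = 42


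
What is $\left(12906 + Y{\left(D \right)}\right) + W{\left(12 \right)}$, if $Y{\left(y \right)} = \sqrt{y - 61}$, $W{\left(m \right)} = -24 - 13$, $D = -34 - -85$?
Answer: $12869 + i \sqrt{10} \approx 12869.0 + 3.1623 i$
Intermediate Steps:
$D = 51$ ($D = -34 + 85 = 51$)
$W{\left(m \right)} = -37$ ($W{\left(m \right)} = -24 - 13 = -37$)
$Y{\left(y \right)} = \sqrt{-61 + y}$
$\left(12906 + Y{\left(D \right)}\right) + W{\left(12 \right)} = \left(12906 + \sqrt{-61 + 51}\right) - 37 = \left(12906 + \sqrt{-10}\right) - 37 = \left(12906 + i \sqrt{10}\right) - 37 = 12869 + i \sqrt{10}$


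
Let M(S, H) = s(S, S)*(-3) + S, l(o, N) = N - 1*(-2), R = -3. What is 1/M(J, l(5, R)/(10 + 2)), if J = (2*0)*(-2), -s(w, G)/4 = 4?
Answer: 1/48 ≈ 0.020833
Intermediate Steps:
l(o, N) = 2 + N (l(o, N) = N + 2 = 2 + N)
s(w, G) = -16 (s(w, G) = -4*4 = -16)
J = 0 (J = 0*(-2) = 0)
M(S, H) = 48 + S (M(S, H) = -16*(-3) + S = 48 + S)
1/M(J, l(5, R)/(10 + 2)) = 1/(48 + 0) = 1/48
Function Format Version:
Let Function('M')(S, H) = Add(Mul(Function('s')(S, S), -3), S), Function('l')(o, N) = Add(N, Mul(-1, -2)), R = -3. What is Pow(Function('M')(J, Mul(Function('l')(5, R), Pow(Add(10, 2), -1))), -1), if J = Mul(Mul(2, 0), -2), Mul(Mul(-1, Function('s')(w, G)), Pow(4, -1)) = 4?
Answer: Rational(1, 48) ≈ 0.020833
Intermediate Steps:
Function('l')(o, N) = Add(2, N) (Function('l')(o, N) = Add(N, 2) = Add(2, N))
Function('s')(w, G) = -16 (Function('s')(w, G) = Mul(-4, 4) = -16)
J = 0 (J = Mul(0, -2) = 0)
Function('M')(S, H) = Add(48, S) (Function('M')(S, H) = Add(Mul(-16, -3), S) = Add(48, S))
Pow(Function('M')(J, Mul(Function('l')(5, R), Pow(Add(10, 2), -1))), -1) = Pow(Add(48, 0), -1) = Pow(48, -1) = Rational(1, 48)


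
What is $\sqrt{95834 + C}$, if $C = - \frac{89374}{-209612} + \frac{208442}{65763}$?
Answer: $\frac{\sqrt{505858355163229617508570}}{2297452326} \approx 309.58$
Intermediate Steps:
$C = \frac{24784723433}{6892356978}$ ($C = \left(-89374\right) \left(- \frac{1}{209612}\right) + 208442 \cdot \frac{1}{65763} = \frac{44687}{104806} + \frac{208442}{65763} = \frac{24784723433}{6892356978} \approx 3.596$)
$\sqrt{95834 + C} = \sqrt{95834 + \frac{24784723433}{6892356978}} = \sqrt{\frac{660546923353085}{6892356978}} = \frac{\sqrt{505858355163229617508570}}{2297452326}$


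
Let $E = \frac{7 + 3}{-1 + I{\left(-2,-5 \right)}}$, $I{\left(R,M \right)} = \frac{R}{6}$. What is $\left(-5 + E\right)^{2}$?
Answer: $\frac{625}{4} \approx 156.25$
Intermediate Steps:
$I{\left(R,M \right)} = \frac{R}{6}$ ($I{\left(R,M \right)} = R \frac{1}{6} = \frac{R}{6}$)
$E = - \frac{15}{2}$ ($E = \frac{7 + 3}{-1 + \frac{1}{6} \left(-2\right)} = \frac{10}{-1 - \frac{1}{3}} = \frac{10}{- \frac{4}{3}} = 10 \left(- \frac{3}{4}\right) = - \frac{15}{2} \approx -7.5$)
$\left(-5 + E\right)^{2} = \left(-5 - \frac{15}{2}\right)^{2} = \left(- \frac{25}{2}\right)^{2} = \frac{625}{4}$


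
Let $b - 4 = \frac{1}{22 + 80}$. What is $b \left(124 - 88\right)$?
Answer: $\frac{2454}{17} \approx 144.35$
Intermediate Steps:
$b = \frac{409}{102}$ ($b = 4 + \frac{1}{22 + 80} = 4 + \frac{1}{102} = \frac{409}{102} \approx 4.0098$)
$b \left(124 - 88\right) = \frac{409 \left(124 - 88\right)}{102} = \frac{409}{102} \cdot 36 = \frac{2454}{17}$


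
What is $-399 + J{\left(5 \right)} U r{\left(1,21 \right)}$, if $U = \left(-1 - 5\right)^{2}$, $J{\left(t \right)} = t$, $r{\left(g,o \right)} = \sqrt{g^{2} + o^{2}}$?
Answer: $-399 + 180 \sqrt{442} \approx 3385.3$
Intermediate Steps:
$U = 36$ ($U = \left(-6\right)^{2} = 36$)
$-399 + J{\left(5 \right)} U r{\left(1,21 \right)} = -399 + 5 \cdot 36 \sqrt{1^{2} + 21^{2}} = -399 + 180 \sqrt{1 + 441} = -399 + 180 \sqrt{442}$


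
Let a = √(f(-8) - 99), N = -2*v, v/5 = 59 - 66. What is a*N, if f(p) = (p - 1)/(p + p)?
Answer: 525*I*√7/2 ≈ 694.51*I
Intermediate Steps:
v = -35 (v = 5*(59 - 66) = 5*(-7) = -35)
N = 70 (N = -2*(-35) = 70)
f(p) = (-1 + p)/(2*p) (f(p) = (-1 + p)/((2*p)) = (-1 + p)*(1/(2*p)) = (-1 + p)/(2*p))
a = 15*I*√7/4 (a = √((½)*(-1 - 8)/(-8) - 99) = √((½)*(-⅛)*(-9) - 99) = √(9/16 - 99) = √(-1575/16) = 15*I*√7/4 ≈ 9.9216*I)
a*N = (15*I*√7/4)*70 = 525*I*√7/2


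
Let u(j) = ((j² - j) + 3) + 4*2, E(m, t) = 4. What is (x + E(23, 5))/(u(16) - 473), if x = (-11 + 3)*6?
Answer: 22/111 ≈ 0.19820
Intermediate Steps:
u(j) = 11 + j² - j (u(j) = (3 + j² - j) + 8 = 11 + j² - j)
x = -48 (x = -8*6 = -48)
(x + E(23, 5))/(u(16) - 473) = (-48 + 4)/((11 + 16² - 1*16) - 473) = -44/((11 + 256 - 16) - 473) = -44/(251 - 473) = -44/(-222) = -44*(-1/222) = 22/111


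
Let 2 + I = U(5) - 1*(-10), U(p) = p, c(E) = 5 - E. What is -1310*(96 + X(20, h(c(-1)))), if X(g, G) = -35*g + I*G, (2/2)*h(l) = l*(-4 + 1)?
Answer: 1097780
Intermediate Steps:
h(l) = -3*l (h(l) = l*(-4 + 1) = l*(-3) = -3*l)
I = 13 (I = -2 + (5 - 1*(-10)) = -2 + (5 + 10) = -2 + 15 = 13)
X(g, G) = -35*g + 13*G
-1310*(96 + X(20, h(c(-1)))) = -1310*(96 + (-35*20 + 13*(-3*(5 - 1*(-1))))) = -1310*(96 + (-700 + 13*(-3*(5 + 1)))) = -1310*(96 + (-700 + 13*(-3*6))) = -1310*(96 + (-700 + 13*(-18))) = -1310*(96 + (-700 - 234)) = -1310*(96 - 934) = -1310*(-838) = 1097780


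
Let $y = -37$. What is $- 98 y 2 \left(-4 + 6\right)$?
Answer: $14504$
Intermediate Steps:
$- 98 y 2 \left(-4 + 6\right) = \left(-98\right) \left(-37\right) 2 \left(-4 + 6\right) = 3626 \cdot 2 \cdot 2 = 3626 \cdot 4 = 14504$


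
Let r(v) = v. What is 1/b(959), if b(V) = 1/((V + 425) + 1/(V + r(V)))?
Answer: 2654513/1918 ≈ 1384.0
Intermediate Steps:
b(V) = 1/(425 + V + 1/(2*V)) (b(V) = 1/((V + 425) + 1/(V + V)) = 1/((425 + V) + 1/(2*V)) = 1/(425 + V + 1/(2*V)))
1/b(959) = 1/(2*959/(1 + 2*959² + 850*959)) = 1/(2*959/(1 + 2*919681 + 815150)) = 1/(2*959/(1 + 1839362 + 815150)) = 1/(2*959/2654513) = 1/(2*959*(1/2654513)) = 1/(1918/2654513) = 2654513/1918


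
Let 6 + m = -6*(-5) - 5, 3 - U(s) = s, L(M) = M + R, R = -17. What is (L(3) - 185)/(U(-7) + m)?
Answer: -199/29 ≈ -6.8621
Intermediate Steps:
L(M) = -17 + M (L(M) = M - 17 = -17 + M)
U(s) = 3 - s
m = 19 (m = -6 + (-6*(-5) - 5) = -6 + (30 - 5) = -6 + 25 = 19)
(L(3) - 185)/(U(-7) + m) = ((-17 + 3) - 185)/((3 - 1*(-7)) + 19) = (-14 - 185)/((3 + 7) + 19) = -199/(10 + 19) = -199/29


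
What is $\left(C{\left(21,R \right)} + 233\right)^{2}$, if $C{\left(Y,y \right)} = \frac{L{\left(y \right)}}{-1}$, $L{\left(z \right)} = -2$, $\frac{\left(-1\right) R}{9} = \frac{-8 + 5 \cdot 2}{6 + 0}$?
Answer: $55225$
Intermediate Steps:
$R = -3$ ($R = - 9 \frac{-8 + 5 \cdot 2}{6 + 0} = - 9 \frac{-8 + 10}{6} = - 9 \cdot 2 \cdot \frac{1}{6} = \left(-9\right) \frac{1}{3} = -3$)
$C{\left(Y,y \right)} = 2$ ($C{\left(Y,y \right)} = - \frac{2}{-1} = \left(-2\right) \left(-1\right) = 2$)
$\left(C{\left(21,R \right)} + 233\right)^{2} = \left(2 + 233\right)^{2} = 235^{2} = 55225$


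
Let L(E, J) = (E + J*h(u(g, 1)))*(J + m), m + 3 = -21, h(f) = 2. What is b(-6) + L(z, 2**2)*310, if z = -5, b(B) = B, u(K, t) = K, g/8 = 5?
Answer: -18606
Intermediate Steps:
g = 40 (g = 8*5 = 40)
m = -24 (m = -3 - 21 = -24)
L(E, J) = (-24 + J)*(E + 2*J) (L(E, J) = (E + J*2)*(J - 24) = (E + 2*J)*(-24 + J) = (-24 + J)*(E + 2*J))
b(-6) + L(z, 2**2)*310 = -6 + (-48*2**2 - 24*(-5) + 2*(2**2)**2 - 5*2**2)*310 = -6 + (-48*4 + 120 + 2*4**2 - 5*4)*310 = -6 + (-192 + 120 + 2*16 - 20)*310 = -6 + (-192 + 120 + 32 - 20)*310 = -6 - 60*310 = -6 - 18600 = -18606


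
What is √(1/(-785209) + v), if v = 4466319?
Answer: √2753723154120965030/785209 ≈ 2113.4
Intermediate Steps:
√(1/(-785209) + v) = √(1/(-785209) + 4466319) = √(-1/785209 + 4466319) = √(3506993875670/785209) = √2753723154120965030/785209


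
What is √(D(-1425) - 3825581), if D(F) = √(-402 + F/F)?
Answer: √(-3825581 + I*√401) ≈ 0.005 + 1955.9*I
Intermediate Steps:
D(F) = I*√401 (D(F) = √(-402 + 1) = √(-401) = I*√401)
√(D(-1425) - 3825581) = √(I*√401 - 3825581) = √(-3825581 + I*√401)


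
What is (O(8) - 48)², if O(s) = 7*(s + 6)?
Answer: 2500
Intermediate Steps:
O(s) = 42 + 7*s (O(s) = 7*(6 + s) = 42 + 7*s)
(O(8) - 48)² = ((42 + 7*8) - 48)² = ((42 + 56) - 48)² = (98 - 48)² = 50² = 2500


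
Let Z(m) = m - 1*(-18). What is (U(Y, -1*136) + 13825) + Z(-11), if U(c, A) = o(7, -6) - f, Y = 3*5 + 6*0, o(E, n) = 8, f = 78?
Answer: 13762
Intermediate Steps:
Z(m) = 18 + m (Z(m) = m + 18 = 18 + m)
Y = 15 (Y = 15 + 0 = 15)
U(c, A) = -70 (U(c, A) = 8 - 1*78 = 8 - 78 = -70)
(U(Y, -1*136) + 13825) + Z(-11) = (-70 + 13825) + (18 - 11) = 13755 + 7 = 13762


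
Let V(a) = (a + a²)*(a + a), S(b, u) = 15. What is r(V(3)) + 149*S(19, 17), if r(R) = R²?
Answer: 7419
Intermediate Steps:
V(a) = 2*a*(a + a²) (V(a) = (a + a²)*(2*a) = 2*a*(a + a²))
r(V(3)) + 149*S(19, 17) = (2*3²*(1 + 3))² + 149*15 = (2*9*4)² + 2235 = 72² + 2235 = 5184 + 2235 = 7419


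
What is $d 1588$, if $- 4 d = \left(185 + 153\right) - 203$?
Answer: $-53595$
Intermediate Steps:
$d = - \frac{135}{4}$ ($d = - \frac{\left(185 + 153\right) - 203}{4} = - \frac{338 - 203}{4} = \left(- \frac{1}{4}\right) 135 = - \frac{135}{4} \approx -33.75$)
$d 1588 = \left(- \frac{135}{4}\right) 1588 = -53595$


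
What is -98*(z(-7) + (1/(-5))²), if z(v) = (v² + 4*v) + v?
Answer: -34398/25 ≈ -1375.9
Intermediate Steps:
z(v) = v² + 5*v
-98*(z(-7) + (1/(-5))²) = -98*(-7*(5 - 7) + (1/(-5))²) = -98*(-7*(-2) + (-⅕)²) = -98*(14 + 1/25) = -98*351/25 = -34398/25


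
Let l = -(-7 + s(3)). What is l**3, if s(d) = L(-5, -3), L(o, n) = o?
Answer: 1728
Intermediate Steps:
s(d) = -5
l = 12 (l = -(-7 - 5) = -1*(-12) = 12)
l**3 = 12**3 = 1728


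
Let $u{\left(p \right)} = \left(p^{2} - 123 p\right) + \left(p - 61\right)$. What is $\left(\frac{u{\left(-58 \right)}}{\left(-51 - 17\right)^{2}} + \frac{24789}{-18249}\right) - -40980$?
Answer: $\frac{1152701843505}{28127792} \approx 40981.0$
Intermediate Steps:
$u{\left(p \right)} = -61 + p^{2} - 122 p$ ($u{\left(p \right)} = \left(p^{2} - 123 p\right) + \left(p - 61\right) = \left(p^{2} - 123 p\right) + \left(-61 + p\right) = -61 + p^{2} - 122 p$)
$\left(\frac{u{\left(-58 \right)}}{\left(-51 - 17\right)^{2}} + \frac{24789}{-18249}\right) - -40980 = \left(\frac{-61 + \left(-58\right)^{2} - -7076}{\left(-51 - 17\right)^{2}} + \frac{24789}{-18249}\right) - -40980 = \left(\frac{-61 + 3364 + 7076}{\left(-68\right)^{2}} + 24789 \left(- \frac{1}{18249}\right)\right) + 40980 = \left(\frac{10379}{4624} - \frac{8263}{6083}\right) + 40980 = \frac{24927345}{28127792} + 40980 = \frac{1152701843505}{28127792}$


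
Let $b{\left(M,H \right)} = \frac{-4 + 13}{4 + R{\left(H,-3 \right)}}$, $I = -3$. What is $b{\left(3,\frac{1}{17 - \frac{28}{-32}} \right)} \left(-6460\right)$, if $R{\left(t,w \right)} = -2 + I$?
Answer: $58140$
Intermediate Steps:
$R{\left(t,w \right)} = -5$ ($R{\left(t,w \right)} = -2 - 3 = -5$)
$b{\left(M,H \right)} = -9$ ($b{\left(M,H \right)} = \frac{-4 + 13}{4 - 5} = \frac{9}{-1} = 9 \left(-1\right) = -9$)
$b{\left(3,\frac{1}{17 - \frac{28}{-32}} \right)} \left(-6460\right) = \left(-9\right) \left(-6460\right) = 58140$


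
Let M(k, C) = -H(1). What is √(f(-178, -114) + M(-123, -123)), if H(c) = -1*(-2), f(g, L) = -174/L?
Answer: 3*I*√19/19 ≈ 0.68825*I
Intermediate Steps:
H(c) = 2
M(k, C) = -2 (M(k, C) = -1*2 = -2)
√(f(-178, -114) + M(-123, -123)) = √(-174/(-114) - 2) = √(-174*(-1/114) - 2) = √(29/19 - 2) = √(-9/19) = 3*I*√19/19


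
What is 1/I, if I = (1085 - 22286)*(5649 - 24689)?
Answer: 1/403667040 ≈ 2.4773e-9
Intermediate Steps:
I = 403667040 (I = -21201*(-19040) = 403667040)
1/I = 1/403667040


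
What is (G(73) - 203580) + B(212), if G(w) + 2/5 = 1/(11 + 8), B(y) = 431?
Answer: -19299188/95 ≈ -2.0315e+5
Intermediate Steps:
G(w) = -33/95 (G(w) = -⅖ + 1/(11 + 8) = -⅖ + 1/19 = -33/95)
(G(73) - 203580) + B(212) = (-33/95 - 203580) + 431 = -19340133/95 + 431 = -19299188/95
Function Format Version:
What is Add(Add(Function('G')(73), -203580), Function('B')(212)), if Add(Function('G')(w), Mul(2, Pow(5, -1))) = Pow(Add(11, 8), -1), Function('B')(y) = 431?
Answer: Rational(-19299188, 95) ≈ -2.0315e+5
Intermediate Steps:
Function('G')(w) = Rational(-33, 95) (Function('G')(w) = Add(Rational(-2, 5), Pow(Add(11, 8), -1)) = Add(Rational(-2, 5), Pow(19, -1)) = Add(Rational(-2, 5), Rational(1, 19)) = Rational(-33, 95))
Add(Add(Function('G')(73), -203580), Function('B')(212)) = Add(Add(Rational(-33, 95), -203580), 431) = Add(Rational(-19340133, 95), 431) = Rational(-19299188, 95)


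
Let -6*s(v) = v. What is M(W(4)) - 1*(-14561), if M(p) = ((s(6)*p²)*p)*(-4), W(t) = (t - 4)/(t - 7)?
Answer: 14561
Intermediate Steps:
W(t) = (-4 + t)/(-7 + t)
s(v) = -v/6
M(p) = 4*p³ (M(p) = (((-⅙*6)*p²)*p)*(-4) = ((-p²)*p)*(-4) = -p³*(-4) = 4*p³)
M(W(4)) - 1*(-14561) = 4*((-4 + 4)/(-7 + 4))³ - 1*(-14561) = 4*(0/(-3))³ + 14561 = 4*(-⅓*0)³ + 14561 = 4*0³ + 14561 = 4*0 + 14561 = 0 + 14561 = 14561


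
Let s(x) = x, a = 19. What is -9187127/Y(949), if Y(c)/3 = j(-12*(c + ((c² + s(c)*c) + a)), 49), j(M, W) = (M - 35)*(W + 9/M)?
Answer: 13245411732472/4583326318404465 ≈ 0.0028899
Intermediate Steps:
j(M, W) = (-35 + M)*(W + 9/M)
Y(c) = -38634 - 3528*c² - 1764*c - 945/(-228 - 24*c² - 12*c) (Y(c) = 3*(9 - 315*(-1/(12*(c + ((c² + c*c) + 19)))) - 35*49 - 12*(c + ((c² + c*c) + 19))*49) = 3*(9 - 315*(-1/(12*(c + ((c² + c²) + 19)))) - 1715 - 12*(c + ((c² + c²) + 19))*49) = 3*(9 - 315*(-1/(12*(c + (2*c² + 19)))) - 1715 - 12*(c + (2*c² + 19))*49) = 3*(9 - 315*(-1/(12*(c + (19 + 2*c²)))) - 1715 - 12*(c + (19 + 2*c²))*49) = 3*(9 - 315*(-1/(12*(19 + c + 2*c²))) - 1715 - 12*(19 + c + 2*c²)*49) = 3*(9 - 315/(-228 - 24*c² - 12*c) - 1715 + (-228 - 24*c² - 12*c)*49) = 3*(9 - 315/(-228 - 24*c² - 12*c) - 1715 + (-11172 - 1176*c² - 588*c)) = 3*(-12878 - 1176*c² - 588*c - 315/(-228 - 24*c² - 12*c)) = -38634 - 3528*c² - 1764*c - 945/(-228 - 24*c² - 12*c))
-9187127/Y(949) = -9187127*4*(19 + 949 + 2*949²)/(3*(-978623 - 194752*949² - 96200*949 - 9408*949³ - 9408*949⁴)) = -9187127*4*(19 + 949 + 2*900601)/(3*(-978623 - 194752*900601 - 91293800 - 9408*854670349 - 9408*811082161201)) = -9187127*4*(19 + 949 + 1801202)/(3*(-978623 - 175393845952 - 91293800 - 8040738643392 - 7630660972579008)) = -9187127/((¾)*(-7638877197340775)/1802170) = -9187127/((¾)*(1/1802170)*(-7638877197340775)) = -9187127/(-4583326318404465/1441736) = -9187127*(-1441736/4583326318404465) = 13245411732472/4583326318404465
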